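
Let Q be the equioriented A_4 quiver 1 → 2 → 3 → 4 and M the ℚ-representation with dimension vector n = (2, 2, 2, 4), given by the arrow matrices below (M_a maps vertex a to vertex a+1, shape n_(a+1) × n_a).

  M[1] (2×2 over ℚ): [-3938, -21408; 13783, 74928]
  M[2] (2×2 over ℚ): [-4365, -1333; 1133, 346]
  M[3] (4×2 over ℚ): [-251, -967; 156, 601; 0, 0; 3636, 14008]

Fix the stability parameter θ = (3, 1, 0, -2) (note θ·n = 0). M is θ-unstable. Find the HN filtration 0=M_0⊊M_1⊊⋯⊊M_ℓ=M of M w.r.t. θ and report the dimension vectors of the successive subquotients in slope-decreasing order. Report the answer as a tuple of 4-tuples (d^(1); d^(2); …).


Interval decomposition of M: I[1,1], I[1,4], I[2,4], I[4,4]^2.
HN type (ℓ=4): μ^(1)=3; μ^(2)=1/2; μ^(3)=-1/3; μ^(4)=-2

((1, 0, 0, 0); (1, 1, 1, 1); (0, 1, 1, 1); (0, 0, 0, 2))


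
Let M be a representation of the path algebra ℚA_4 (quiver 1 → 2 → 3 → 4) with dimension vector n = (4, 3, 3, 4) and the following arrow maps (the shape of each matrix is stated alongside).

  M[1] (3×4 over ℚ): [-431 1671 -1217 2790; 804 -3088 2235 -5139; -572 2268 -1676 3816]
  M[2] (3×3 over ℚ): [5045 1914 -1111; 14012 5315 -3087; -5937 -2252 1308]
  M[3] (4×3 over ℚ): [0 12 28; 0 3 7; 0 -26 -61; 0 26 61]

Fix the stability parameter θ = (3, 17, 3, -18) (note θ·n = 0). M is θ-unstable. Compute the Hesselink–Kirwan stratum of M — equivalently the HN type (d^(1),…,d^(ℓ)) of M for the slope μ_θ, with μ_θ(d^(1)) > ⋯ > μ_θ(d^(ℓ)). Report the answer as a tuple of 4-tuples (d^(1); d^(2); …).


Via rank(M_{q-1}∘⋯∘M_p): M ≅ I[1,1], I[1,3], I[1,4]^2, I[4,4]^2.
μ_θ-semistable layers: μ^(1)=10; μ^(2)=3; μ^(3)=5/4; μ^(4)=-18

((0, 1, 1, 0); (2, 0, 0, 0); (2, 2, 2, 2); (0, 0, 0, 2))


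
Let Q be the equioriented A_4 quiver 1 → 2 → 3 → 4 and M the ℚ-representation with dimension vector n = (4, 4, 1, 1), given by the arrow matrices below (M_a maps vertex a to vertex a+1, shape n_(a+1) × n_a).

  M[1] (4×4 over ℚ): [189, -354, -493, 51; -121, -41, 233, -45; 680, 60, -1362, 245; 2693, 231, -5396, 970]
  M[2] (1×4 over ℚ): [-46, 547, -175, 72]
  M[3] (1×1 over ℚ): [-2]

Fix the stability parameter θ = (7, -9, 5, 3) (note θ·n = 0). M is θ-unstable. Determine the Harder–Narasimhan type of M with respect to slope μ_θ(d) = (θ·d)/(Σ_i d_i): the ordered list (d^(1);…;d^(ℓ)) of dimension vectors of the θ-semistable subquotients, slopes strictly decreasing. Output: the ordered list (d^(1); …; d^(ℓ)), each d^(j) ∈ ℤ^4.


Interval decomposition of M: I[1,2]^3, I[1,4].
HN type (ℓ=2): μ^(1)=4; μ^(2)=-1

((0, 0, 1, 1); (4, 4, 0, 0))


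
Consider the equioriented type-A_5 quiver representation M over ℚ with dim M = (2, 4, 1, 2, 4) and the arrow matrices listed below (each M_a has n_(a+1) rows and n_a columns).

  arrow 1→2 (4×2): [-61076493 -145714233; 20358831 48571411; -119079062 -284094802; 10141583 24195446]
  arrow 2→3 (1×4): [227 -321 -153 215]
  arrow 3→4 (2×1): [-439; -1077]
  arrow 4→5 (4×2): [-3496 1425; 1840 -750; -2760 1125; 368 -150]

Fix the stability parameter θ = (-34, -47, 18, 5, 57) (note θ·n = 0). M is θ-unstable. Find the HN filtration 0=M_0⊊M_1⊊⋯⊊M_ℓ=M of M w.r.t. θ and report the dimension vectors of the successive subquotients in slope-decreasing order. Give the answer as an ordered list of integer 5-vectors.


Barcode: M ≅ I[1,2], I[1,5], I[2,2]^2, I[4,4], I[5,5]^3. HN layers by μ_θ (5 steps, strictly decreasing):
  μ^(1)=57; μ^(2)=23/2; μ^(3)=5; μ^(4)=-81/2; μ^(5)=-47

((0, 0, 0, 0, 4); (0, 0, 1, 1, 0); (0, 0, 0, 1, 0); (2, 2, 0, 0, 0); (0, 2, 0, 0, 0))


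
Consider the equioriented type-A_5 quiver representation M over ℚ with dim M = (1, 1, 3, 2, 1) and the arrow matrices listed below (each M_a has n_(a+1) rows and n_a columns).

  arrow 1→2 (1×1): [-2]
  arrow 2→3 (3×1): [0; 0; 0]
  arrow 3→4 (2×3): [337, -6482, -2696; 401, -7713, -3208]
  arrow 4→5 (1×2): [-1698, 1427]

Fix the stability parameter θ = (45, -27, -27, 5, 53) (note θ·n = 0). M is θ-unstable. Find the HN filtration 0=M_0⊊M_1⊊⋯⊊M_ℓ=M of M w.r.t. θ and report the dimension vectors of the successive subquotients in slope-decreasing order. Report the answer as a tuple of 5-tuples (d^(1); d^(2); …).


Barcode: M ≅ I[1,2], I[3,3], I[3,4], I[3,5]. HN layers by μ_θ (4 steps, strictly decreasing):
  μ^(1)=53; μ^(2)=9; μ^(3)=5; μ^(4)=-27

((0, 0, 0, 0, 1); (1, 1, 0, 0, 0); (0, 0, 0, 2, 0); (0, 0, 3, 0, 0))


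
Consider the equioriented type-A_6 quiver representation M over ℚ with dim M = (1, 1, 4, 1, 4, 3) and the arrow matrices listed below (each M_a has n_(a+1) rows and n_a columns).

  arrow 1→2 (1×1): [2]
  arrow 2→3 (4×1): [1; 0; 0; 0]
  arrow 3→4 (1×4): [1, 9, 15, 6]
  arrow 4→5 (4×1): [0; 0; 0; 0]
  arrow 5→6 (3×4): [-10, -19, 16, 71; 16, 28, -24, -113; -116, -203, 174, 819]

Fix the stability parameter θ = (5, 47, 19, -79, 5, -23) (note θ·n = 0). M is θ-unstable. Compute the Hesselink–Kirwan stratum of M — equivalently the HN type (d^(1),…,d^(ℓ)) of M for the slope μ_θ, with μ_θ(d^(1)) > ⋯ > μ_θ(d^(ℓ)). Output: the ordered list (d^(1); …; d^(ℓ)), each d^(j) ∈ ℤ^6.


Via rank(M_{q-1}∘⋯∘M_p): M ≅ I[1,4], I[3,3]^3, I[5,5], I[5,6]^3.
μ_θ-semistable layers: μ^(1)=19; μ^(2)=5; μ^(3)=-2; μ^(4)=-9

((0, 0, 3, 0, 0, 0); (0, 0, 0, 0, 1, 0); (1, 1, 1, 1, 0, 0); (0, 0, 0, 0, 3, 3))


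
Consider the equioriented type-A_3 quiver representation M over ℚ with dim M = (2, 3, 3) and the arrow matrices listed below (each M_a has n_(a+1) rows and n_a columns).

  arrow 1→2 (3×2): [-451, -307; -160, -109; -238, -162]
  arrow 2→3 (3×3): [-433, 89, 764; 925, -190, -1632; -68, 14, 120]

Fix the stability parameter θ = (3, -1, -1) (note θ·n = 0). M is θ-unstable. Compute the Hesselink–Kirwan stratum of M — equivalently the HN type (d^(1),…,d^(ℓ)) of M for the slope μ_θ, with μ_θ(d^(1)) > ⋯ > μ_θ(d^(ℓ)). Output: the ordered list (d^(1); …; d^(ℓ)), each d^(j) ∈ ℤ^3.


Interval decomposition of M: I[1,3]^2, I[2,2], I[3,3].
HN type (ℓ=2): μ^(1)=1/3; μ^(2)=-1

((2, 2, 2); (0, 1, 1))


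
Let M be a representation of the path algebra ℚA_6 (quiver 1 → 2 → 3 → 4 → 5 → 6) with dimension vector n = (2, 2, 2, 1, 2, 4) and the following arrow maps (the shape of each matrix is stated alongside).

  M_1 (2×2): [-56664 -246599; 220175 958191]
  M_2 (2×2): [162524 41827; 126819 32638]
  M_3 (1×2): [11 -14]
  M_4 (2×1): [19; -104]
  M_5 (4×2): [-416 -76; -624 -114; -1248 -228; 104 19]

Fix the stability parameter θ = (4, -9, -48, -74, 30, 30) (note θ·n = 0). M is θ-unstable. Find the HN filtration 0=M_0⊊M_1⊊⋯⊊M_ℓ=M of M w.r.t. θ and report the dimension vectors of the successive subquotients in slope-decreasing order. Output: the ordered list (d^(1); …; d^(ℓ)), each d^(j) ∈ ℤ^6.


Barcode: M ≅ I[1,3], I[1,5], I[5,6], I[6,6]^3. HN layers by μ_θ (3 steps, strictly decreasing):
  μ^(1)=30; μ^(2)=-53/3; μ^(3)=-127/4

((0, 0, 0, 0, 2, 4); (1, 1, 1, 0, 0, 0); (1, 1, 1, 1, 0, 0))


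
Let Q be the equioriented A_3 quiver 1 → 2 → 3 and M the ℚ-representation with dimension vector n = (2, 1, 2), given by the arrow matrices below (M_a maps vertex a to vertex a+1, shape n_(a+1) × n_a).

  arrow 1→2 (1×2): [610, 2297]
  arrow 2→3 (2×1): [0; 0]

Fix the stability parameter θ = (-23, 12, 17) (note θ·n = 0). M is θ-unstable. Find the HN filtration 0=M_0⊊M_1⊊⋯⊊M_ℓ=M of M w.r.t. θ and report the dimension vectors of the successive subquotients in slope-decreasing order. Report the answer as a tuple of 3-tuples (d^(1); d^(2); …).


Via rank(M_{q-1}∘⋯∘M_p): M ≅ I[1,1], I[1,2], I[3,3]^2.
μ_θ-semistable layers: μ^(1)=17; μ^(2)=12; μ^(3)=-23

((0, 0, 2); (0, 1, 0); (2, 0, 0))


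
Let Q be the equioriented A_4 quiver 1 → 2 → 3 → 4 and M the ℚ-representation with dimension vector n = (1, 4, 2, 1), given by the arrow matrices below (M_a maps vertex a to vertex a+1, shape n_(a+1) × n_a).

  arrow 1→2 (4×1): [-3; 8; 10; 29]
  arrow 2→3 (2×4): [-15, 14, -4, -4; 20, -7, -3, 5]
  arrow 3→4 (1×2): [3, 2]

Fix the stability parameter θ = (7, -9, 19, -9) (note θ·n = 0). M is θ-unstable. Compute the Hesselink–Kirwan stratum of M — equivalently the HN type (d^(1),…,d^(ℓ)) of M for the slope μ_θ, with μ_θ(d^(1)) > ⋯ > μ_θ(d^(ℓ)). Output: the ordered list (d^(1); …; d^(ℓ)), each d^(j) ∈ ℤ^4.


Via rank(M_{q-1}∘⋯∘M_p): M ≅ I[1,4], I[2,2]^2, I[2,3].
μ_θ-semistable layers: μ^(1)=19; μ^(2)=5; μ^(3)=-1; μ^(4)=-9

((0, 0, 1, 0); (0, 0, 1, 1); (1, 1, 0, 0); (0, 3, 0, 0))


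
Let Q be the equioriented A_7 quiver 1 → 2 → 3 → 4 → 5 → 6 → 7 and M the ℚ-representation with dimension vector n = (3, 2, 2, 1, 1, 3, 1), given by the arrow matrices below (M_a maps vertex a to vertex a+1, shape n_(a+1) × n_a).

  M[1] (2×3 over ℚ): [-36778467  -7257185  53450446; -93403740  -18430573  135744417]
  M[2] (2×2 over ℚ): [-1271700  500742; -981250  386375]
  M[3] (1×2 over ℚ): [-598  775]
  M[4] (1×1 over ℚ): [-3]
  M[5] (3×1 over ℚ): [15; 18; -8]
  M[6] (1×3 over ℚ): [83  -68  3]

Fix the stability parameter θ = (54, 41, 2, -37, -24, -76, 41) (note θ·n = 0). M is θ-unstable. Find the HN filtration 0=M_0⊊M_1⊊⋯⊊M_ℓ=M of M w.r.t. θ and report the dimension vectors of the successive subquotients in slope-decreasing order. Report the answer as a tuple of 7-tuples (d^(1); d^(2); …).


Barcode: M ≅ I[1,1], I[1,2], I[1,7], I[3,3], I[6,6]^2. HN layers by μ_θ (6 steps, strictly decreasing):
  μ^(1)=54; μ^(2)=95/2; μ^(3)=41; μ^(4)=2; μ^(5)=-20/3; μ^(6)=-76

((1, 0, 0, 0, 0, 0, 0); (1, 1, 0, 0, 0, 0, 0); (0, 0, 0, 0, 0, 0, 1); (0, 0, 1, 0, 0, 0, 0); (1, 1, 1, 1, 1, 1, 0); (0, 0, 0, 0, 0, 2, 0))


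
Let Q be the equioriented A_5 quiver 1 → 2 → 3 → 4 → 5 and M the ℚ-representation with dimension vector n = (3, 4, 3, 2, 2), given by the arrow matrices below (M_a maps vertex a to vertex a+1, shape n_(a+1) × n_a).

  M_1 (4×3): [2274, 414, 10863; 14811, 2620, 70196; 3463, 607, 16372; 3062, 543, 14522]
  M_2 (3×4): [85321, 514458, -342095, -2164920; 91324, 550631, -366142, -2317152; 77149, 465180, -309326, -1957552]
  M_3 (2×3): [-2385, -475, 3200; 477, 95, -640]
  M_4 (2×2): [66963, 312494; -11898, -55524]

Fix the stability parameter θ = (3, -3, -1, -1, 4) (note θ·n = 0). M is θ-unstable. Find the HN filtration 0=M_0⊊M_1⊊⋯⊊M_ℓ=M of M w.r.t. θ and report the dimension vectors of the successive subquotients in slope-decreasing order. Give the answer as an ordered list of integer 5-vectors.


Interval decomposition of M: I[1,3]^2, I[1,5], I[2,2], I[4,4], I[5,5].
HN type (ℓ=5): μ^(1)=4; μ^(2)=-1/3; μ^(3)=-1/2; μ^(4)=-1; μ^(5)=-3

((0, 0, 0, 0, 2); (2, 2, 2, 0, 0); (1, 1, 1, 1, 0); (0, 0, 0, 1, 0); (0, 1, 0, 0, 0))


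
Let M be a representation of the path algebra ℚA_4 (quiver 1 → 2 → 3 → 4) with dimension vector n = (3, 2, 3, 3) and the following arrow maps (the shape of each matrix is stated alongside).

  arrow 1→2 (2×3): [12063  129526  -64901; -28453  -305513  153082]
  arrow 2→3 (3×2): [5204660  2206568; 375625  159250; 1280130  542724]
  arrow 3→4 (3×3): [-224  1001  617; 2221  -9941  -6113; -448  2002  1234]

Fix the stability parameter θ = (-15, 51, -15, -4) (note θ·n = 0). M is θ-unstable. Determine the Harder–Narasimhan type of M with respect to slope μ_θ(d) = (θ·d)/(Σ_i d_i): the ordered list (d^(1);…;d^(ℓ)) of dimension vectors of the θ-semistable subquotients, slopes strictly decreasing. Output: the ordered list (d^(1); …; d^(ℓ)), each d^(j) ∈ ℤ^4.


Interval decomposition of M: I[1,1], I[1,2], I[1,4], I[3,3], I[3,4], I[4,4].
HN type (ℓ=4): μ^(1)=51; μ^(2)=32/3; μ^(3)=-4; μ^(4)=-15

((0, 1, 0, 0); (0, 1, 1, 1); (0, 0, 0, 2); (3, 0, 2, 0))


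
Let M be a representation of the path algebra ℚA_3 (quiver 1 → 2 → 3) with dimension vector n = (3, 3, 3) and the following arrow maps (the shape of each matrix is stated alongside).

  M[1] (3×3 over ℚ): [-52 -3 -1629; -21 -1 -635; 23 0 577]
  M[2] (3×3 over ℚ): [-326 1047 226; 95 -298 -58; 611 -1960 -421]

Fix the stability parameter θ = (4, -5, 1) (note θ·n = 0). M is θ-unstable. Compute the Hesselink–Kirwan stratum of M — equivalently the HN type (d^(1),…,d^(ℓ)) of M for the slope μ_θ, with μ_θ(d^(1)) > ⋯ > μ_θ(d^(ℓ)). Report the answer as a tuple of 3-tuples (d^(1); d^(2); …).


Barcode: M ≅ I[1,3]^3. HN layers by μ_θ (2 steps, strictly decreasing):
  μ^(1)=1; μ^(2)=-1/2

((0, 0, 3); (3, 3, 0))


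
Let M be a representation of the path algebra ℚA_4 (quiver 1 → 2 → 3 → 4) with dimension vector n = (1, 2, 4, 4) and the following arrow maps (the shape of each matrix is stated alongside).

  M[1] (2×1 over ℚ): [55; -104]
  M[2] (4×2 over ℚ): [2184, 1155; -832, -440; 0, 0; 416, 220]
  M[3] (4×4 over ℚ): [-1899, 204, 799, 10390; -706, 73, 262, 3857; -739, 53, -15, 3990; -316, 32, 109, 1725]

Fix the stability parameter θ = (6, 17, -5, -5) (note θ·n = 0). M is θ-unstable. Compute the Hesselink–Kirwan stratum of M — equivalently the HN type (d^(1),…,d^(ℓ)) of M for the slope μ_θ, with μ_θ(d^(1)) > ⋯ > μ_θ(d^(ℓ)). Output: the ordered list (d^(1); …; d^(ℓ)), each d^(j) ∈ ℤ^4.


Interval decomposition of M: I[1,2], I[2,4], I[3,4]^3.
HN type (ℓ=4): μ^(1)=17; μ^(2)=6; μ^(3)=7/3; μ^(4)=-5

((0, 1, 0, 0); (1, 0, 0, 0); (0, 1, 1, 1); (0, 0, 3, 3))


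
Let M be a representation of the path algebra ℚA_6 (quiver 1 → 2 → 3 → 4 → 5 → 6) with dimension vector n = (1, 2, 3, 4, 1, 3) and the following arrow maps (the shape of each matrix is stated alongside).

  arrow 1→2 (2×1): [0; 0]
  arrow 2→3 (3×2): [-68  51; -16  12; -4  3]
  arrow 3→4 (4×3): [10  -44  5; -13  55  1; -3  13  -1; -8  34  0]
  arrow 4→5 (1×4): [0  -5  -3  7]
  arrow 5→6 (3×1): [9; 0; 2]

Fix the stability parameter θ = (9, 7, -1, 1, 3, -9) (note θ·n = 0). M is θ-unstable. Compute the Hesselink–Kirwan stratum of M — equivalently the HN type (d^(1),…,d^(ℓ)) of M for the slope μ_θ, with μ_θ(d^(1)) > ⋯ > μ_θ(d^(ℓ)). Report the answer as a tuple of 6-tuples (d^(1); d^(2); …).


Via rank(M_{q-1}∘⋯∘M_p): M ≅ I[1,1], I[2,2], I[2,4], I[3,4], I[3,6], I[4,4], I[6,6]^2.
μ_θ-semistable layers: μ^(1)=9; μ^(2)=7; μ^(3)=7/3; μ^(4)=1; μ^(5)=-1; μ^(6)=-3/2; μ^(7)=-9

((1, 0, 0, 0, 0, 0); (0, 1, 0, 0, 0, 0); (0, 1, 1, 1, 0, 0); (0, 0, 0, 2, 0, 0); (0, 0, 1, 0, 0, 0); (0, 0, 1, 1, 1, 1); (0, 0, 0, 0, 0, 2))


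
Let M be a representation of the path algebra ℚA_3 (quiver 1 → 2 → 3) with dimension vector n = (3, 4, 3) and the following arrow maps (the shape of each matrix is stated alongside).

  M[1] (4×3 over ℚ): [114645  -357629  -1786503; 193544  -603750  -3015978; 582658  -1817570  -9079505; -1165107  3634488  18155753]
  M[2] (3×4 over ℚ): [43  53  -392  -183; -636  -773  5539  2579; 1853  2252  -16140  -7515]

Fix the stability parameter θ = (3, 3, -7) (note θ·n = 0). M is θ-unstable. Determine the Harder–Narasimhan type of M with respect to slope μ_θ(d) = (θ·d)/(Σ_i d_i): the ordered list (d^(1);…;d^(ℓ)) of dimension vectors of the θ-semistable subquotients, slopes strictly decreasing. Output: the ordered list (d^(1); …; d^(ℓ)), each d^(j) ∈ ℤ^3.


Via rank(M_{q-1}∘⋯∘M_p): M ≅ I[1,3]^3, I[2,2].
μ_θ-semistable layers: μ^(1)=3; μ^(2)=-1/3

((0, 1, 0); (3, 3, 3))


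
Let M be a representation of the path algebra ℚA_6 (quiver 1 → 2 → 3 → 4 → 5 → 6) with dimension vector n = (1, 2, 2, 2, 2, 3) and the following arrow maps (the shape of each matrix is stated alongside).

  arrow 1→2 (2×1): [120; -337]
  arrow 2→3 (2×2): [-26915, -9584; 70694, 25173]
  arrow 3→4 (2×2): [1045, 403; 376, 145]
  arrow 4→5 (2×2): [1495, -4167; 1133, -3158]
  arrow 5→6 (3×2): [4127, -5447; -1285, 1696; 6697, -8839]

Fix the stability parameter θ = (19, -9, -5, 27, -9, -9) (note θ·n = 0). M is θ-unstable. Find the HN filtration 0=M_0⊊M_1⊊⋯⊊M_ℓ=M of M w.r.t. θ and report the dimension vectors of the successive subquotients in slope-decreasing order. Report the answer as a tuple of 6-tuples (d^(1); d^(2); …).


Via rank(M_{q-1}∘⋯∘M_p): M ≅ I[1,6], I[2,6], I[6,6].
μ_θ-semistable layers: μ^(1)=3; μ^(2)=5/3; μ^(3)=-5; μ^(4)=-9

((0, 0, 0, 2, 2, 2); (1, 1, 1, 0, 0, 0); (0, 0, 1, 0, 0, 0); (0, 1, 0, 0, 0, 1))


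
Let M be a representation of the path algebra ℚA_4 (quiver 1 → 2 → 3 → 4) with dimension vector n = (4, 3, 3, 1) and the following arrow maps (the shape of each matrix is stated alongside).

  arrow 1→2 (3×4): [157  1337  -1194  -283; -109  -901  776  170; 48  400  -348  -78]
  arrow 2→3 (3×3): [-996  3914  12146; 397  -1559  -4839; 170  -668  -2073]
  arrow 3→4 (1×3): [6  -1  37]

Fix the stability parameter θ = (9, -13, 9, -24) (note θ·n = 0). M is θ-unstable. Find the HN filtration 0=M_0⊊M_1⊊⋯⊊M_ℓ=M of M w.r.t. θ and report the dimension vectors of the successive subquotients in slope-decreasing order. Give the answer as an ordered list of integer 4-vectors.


Interval decomposition of M: I[1,1], I[1,3]^2, I[1,4].
HN type (ℓ=3): μ^(1)=9; μ^(2)=-2; μ^(3)=-19/4

((1, 0, 2, 0); (2, 2, 0, 0); (1, 1, 1, 1))


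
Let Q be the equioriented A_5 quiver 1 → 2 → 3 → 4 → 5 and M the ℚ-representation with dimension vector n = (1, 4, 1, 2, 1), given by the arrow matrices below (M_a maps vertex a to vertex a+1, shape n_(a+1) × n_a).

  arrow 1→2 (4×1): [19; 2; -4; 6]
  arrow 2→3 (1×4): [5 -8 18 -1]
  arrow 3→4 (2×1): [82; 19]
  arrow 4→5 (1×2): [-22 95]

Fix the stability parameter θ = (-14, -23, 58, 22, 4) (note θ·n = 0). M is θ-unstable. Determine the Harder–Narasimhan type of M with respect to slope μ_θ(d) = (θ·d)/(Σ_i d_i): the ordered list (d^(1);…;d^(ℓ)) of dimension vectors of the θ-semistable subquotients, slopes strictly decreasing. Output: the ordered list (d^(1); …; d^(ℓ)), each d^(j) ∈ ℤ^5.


Interval decomposition of M: I[1,5], I[2,2]^3, I[4,4].
HN type (ℓ=4): μ^(1)=28; μ^(2)=22; μ^(3)=-37/2; μ^(4)=-23

((0, 0, 1, 1, 1); (0, 0, 0, 1, 0); (1, 1, 0, 0, 0); (0, 3, 0, 0, 0))


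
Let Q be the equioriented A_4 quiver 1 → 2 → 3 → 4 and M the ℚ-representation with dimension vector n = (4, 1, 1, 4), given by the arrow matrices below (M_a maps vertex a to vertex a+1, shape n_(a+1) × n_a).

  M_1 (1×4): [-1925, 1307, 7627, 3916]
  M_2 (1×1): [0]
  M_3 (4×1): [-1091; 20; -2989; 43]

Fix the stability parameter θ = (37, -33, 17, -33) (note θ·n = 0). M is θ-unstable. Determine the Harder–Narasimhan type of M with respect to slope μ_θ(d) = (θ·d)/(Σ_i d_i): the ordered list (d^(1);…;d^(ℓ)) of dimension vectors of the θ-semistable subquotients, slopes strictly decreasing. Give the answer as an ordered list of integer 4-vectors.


Interval decomposition of M: I[1,1]^3, I[1,2], I[3,4], I[4,4]^3.
HN type (ℓ=4): μ^(1)=37; μ^(2)=2; μ^(3)=-8; μ^(4)=-33

((3, 0, 0, 0); (1, 1, 0, 0); (0, 0, 1, 1); (0, 0, 0, 3))


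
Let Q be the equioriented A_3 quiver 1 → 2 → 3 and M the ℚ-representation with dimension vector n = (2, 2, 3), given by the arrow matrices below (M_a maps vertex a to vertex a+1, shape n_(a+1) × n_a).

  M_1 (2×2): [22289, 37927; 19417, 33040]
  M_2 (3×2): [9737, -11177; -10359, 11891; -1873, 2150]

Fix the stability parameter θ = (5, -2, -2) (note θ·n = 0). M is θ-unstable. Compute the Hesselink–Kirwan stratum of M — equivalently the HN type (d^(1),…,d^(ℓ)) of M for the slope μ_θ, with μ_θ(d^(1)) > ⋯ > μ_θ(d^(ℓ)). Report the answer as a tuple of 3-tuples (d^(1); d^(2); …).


Via rank(M_{q-1}∘⋯∘M_p): M ≅ I[1,3]^2, I[3,3].
μ_θ-semistable layers: μ^(1)=1/3; μ^(2)=-2

((2, 2, 2); (0, 0, 1))


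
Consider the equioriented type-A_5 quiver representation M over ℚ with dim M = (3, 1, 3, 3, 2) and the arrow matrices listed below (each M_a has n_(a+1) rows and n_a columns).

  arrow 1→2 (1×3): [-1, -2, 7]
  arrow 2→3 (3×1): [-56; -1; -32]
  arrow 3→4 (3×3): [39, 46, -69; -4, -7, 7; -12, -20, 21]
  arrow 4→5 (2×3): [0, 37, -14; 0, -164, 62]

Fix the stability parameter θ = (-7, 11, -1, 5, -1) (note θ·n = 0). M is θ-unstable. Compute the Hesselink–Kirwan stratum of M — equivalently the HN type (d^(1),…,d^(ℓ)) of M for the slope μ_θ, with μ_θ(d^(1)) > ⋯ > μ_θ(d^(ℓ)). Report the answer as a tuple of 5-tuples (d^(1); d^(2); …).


Interval decomposition of M: I[1,1]^2, I[1,5], I[3,4], I[3,5].
HN type (ℓ=5): μ^(1)=5; μ^(2)=7/2; μ^(3)=2; μ^(4)=-1; μ^(5)=-7

((0, 0, 0, 1, 0); (0, 1, 1, 1, 1); (0, 0, 0, 1, 1); (0, 0, 2, 0, 0); (3, 0, 0, 0, 0))


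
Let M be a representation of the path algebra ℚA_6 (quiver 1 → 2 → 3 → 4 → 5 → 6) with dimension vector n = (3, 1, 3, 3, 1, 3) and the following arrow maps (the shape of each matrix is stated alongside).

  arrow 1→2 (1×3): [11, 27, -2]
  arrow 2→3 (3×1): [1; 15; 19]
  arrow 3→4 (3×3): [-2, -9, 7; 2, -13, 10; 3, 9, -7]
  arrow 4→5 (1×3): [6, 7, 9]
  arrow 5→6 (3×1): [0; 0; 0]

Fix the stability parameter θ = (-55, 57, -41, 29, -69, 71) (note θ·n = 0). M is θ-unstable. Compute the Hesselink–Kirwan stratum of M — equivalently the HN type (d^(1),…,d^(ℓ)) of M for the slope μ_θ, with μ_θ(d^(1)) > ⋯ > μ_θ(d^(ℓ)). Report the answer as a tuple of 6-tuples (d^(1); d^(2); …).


Via rank(M_{q-1}∘⋯∘M_p): M ≅ I[1,1]^2, I[1,4], I[3,4], I[3,5], I[6,6]^3.
μ_θ-semistable layers: μ^(1)=71; μ^(2)=29; μ^(3)=8; μ^(4)=-20; μ^(5)=-41; μ^(6)=-55

((0, 0, 0, 0, 0, 3); (0, 0, 0, 2, 0, 0); (0, 1, 1, 0, 0, 0); (0, 0, 0, 1, 1, 0); (0, 0, 2, 0, 0, 0); (3, 0, 0, 0, 0, 0))


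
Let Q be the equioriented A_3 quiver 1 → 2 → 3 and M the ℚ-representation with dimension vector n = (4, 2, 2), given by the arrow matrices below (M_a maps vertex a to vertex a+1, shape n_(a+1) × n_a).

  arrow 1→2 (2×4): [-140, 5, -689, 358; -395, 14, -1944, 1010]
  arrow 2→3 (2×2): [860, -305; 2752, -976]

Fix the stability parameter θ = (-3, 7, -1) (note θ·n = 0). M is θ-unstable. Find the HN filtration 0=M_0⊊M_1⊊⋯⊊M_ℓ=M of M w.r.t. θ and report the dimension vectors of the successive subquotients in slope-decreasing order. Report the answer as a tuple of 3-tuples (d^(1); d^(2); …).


Barcode: M ≅ I[1,1]^2, I[1,2], I[1,3], I[3,3]. HN layers by μ_θ (4 steps, strictly decreasing):
  μ^(1)=7; μ^(2)=3; μ^(3)=-1; μ^(4)=-3

((0, 1, 0); (0, 1, 1); (0, 0, 1); (4, 0, 0))


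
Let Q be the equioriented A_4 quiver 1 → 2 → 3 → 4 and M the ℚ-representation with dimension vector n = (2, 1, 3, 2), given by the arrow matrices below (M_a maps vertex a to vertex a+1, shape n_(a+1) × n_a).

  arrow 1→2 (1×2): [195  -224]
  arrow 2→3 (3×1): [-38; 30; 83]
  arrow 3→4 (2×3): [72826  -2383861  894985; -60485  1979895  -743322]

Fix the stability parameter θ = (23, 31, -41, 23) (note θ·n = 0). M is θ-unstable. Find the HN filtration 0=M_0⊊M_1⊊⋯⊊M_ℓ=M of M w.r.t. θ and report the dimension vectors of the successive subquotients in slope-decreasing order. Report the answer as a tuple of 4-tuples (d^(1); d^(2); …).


Barcode: M ≅ I[1,1], I[1,4], I[3,3], I[3,4]. HN layers by μ_θ (3 steps, strictly decreasing):
  μ^(1)=23; μ^(2)=13/3; μ^(3)=-41

((1, 0, 0, 2); (1, 1, 1, 0); (0, 0, 2, 0))


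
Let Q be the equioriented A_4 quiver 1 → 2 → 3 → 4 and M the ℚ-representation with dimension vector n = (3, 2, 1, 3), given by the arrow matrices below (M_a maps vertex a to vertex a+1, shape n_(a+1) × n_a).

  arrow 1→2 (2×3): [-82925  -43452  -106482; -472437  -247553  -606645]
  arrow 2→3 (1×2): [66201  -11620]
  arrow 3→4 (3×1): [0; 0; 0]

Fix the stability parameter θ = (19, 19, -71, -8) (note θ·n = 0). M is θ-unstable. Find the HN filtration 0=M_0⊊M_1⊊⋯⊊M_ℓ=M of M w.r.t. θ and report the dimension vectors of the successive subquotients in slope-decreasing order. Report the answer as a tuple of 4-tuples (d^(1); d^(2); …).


Barcode: M ≅ I[1,1], I[1,2], I[1,3], I[4,4]^3. HN layers by μ_θ (3 steps, strictly decreasing):
  μ^(1)=19; μ^(2)=-8; μ^(3)=-11

((2, 1, 0, 0); (0, 0, 0, 3); (1, 1, 1, 0))


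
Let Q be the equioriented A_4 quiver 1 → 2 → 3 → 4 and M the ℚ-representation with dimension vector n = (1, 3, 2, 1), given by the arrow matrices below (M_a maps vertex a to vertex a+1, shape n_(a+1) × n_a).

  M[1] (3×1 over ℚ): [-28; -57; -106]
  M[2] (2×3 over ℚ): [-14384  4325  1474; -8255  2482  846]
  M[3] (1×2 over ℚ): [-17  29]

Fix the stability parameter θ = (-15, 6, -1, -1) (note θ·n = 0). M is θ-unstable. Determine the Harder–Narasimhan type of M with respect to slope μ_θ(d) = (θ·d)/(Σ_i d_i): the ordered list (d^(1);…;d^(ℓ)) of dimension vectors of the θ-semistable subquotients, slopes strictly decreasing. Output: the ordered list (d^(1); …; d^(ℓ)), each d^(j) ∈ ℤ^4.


Via rank(M_{q-1}∘⋯∘M_p): M ≅ I[1,4], I[2,2], I[2,3].
μ_θ-semistable layers: μ^(1)=6; μ^(2)=5/2; μ^(3)=4/3; μ^(4)=-15

((0, 1, 0, 0); (0, 1, 1, 0); (0, 1, 1, 1); (1, 0, 0, 0))


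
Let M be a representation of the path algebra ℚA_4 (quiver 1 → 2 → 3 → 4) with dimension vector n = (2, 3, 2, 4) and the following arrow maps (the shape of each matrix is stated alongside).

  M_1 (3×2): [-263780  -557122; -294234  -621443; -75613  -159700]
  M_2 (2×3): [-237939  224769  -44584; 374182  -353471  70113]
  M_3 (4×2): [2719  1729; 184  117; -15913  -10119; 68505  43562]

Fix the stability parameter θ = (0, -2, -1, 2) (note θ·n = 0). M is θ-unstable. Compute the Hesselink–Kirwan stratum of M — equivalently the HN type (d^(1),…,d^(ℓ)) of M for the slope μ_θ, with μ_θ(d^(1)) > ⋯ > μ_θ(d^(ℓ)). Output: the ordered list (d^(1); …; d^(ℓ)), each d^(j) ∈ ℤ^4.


Interval decomposition of M: I[1,4]^2, I[2,2], I[4,4]^2.
HN type (ℓ=3): μ^(1)=2; μ^(2)=-1; μ^(3)=-2

((0, 0, 0, 4); (2, 2, 2, 0); (0, 1, 0, 0))


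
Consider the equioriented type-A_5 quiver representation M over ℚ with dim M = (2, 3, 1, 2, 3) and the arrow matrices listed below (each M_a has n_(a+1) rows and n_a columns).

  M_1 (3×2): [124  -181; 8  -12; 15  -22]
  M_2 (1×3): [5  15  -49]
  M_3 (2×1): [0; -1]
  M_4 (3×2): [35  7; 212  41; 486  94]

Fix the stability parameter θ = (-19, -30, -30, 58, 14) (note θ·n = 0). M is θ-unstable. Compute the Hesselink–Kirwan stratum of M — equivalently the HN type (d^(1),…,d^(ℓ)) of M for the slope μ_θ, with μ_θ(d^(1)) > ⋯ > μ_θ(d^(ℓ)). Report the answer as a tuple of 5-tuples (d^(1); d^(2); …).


Barcode: M ≅ I[1,2], I[1,5], I[2,2], I[4,5], I[5,5]. HN layers by μ_θ (5 steps, strictly decreasing):
  μ^(1)=36; μ^(2)=14; μ^(3)=-49/2; μ^(4)=-79/3; μ^(5)=-30

((0, 0, 0, 2, 2); (0, 0, 0, 0, 1); (1, 1, 0, 0, 0); (1, 1, 1, 0, 0); (0, 1, 0, 0, 0))


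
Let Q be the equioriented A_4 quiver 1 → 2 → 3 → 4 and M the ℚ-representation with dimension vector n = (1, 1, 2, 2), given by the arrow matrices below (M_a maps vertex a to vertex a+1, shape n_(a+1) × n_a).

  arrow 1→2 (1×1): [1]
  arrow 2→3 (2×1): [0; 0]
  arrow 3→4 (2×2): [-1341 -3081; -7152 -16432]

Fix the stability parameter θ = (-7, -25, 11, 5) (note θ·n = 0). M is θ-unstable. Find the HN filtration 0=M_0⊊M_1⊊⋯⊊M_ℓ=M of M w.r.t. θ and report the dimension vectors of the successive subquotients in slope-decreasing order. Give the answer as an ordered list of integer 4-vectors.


Barcode: M ≅ I[1,2], I[3,3], I[3,4], I[4,4]. HN layers by μ_θ (4 steps, strictly decreasing):
  μ^(1)=11; μ^(2)=8; μ^(3)=5; μ^(4)=-16

((0, 0, 1, 0); (0, 0, 1, 1); (0, 0, 0, 1); (1, 1, 0, 0))


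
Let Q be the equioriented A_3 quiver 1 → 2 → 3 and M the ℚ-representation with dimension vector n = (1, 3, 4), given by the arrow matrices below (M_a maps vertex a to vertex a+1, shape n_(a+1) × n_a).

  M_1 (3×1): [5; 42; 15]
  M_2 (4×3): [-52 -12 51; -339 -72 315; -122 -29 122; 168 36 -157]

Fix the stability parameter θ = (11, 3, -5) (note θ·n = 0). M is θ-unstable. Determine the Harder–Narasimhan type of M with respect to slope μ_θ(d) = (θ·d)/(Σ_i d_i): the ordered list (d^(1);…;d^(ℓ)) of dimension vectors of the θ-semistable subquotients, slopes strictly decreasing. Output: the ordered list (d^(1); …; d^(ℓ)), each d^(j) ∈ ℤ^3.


Via rank(M_{q-1}∘⋯∘M_p): M ≅ I[1,3], I[2,3]^2, I[3,3].
μ_θ-semistable layers: μ^(1)=3; μ^(2)=-1; μ^(3)=-5

((1, 1, 1); (0, 2, 2); (0, 0, 1))


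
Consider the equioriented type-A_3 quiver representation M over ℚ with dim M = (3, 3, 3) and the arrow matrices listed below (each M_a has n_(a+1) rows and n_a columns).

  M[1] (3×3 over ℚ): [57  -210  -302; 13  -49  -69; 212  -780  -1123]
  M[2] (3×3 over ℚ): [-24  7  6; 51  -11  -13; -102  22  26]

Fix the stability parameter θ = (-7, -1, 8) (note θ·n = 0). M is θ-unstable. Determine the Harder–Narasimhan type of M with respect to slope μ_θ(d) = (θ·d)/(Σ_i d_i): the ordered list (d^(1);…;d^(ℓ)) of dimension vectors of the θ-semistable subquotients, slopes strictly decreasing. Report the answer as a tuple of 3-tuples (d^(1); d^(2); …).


Interval decomposition of M: I[1,2], I[1,3]^2, I[3,3].
HN type (ℓ=3): μ^(1)=8; μ^(2)=-1; μ^(3)=-7

((0, 0, 3); (0, 3, 0); (3, 0, 0))


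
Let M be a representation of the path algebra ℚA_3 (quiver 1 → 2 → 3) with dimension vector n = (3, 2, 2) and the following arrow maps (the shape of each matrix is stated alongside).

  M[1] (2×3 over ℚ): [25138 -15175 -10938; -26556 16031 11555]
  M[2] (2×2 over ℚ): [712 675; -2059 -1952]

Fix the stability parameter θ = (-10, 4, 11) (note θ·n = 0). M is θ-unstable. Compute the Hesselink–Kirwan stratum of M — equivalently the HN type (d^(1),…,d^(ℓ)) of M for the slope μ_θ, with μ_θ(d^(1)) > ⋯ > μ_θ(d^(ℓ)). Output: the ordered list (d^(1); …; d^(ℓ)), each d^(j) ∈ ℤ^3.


Interval decomposition of M: I[1,1], I[1,3]^2.
HN type (ℓ=3): μ^(1)=11; μ^(2)=4; μ^(3)=-10

((0, 0, 2); (0, 2, 0); (3, 0, 0))


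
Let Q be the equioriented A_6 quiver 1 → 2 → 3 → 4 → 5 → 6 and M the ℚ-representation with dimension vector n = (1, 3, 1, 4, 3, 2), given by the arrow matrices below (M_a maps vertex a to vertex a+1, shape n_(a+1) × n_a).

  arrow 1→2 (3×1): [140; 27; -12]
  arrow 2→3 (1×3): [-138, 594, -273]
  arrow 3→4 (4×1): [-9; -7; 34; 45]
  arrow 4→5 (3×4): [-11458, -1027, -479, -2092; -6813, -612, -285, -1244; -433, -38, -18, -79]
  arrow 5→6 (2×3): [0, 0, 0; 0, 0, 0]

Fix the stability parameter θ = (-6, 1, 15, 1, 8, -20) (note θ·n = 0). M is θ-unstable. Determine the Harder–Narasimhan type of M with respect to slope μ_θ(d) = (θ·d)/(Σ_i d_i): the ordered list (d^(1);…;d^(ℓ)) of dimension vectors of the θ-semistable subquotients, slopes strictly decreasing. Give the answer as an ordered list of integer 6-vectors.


Interval decomposition of M: I[1,5], I[2,2]^2, I[4,4], I[4,5]^2, I[6,6]^2.
HN type (ℓ=4): μ^(1)=8; μ^(2)=1; μ^(3)=-6; μ^(4)=-20

((0, 0, 1, 1, 3, 0); (0, 3, 0, 3, 0, 0); (1, 0, 0, 0, 0, 0); (0, 0, 0, 0, 0, 2))


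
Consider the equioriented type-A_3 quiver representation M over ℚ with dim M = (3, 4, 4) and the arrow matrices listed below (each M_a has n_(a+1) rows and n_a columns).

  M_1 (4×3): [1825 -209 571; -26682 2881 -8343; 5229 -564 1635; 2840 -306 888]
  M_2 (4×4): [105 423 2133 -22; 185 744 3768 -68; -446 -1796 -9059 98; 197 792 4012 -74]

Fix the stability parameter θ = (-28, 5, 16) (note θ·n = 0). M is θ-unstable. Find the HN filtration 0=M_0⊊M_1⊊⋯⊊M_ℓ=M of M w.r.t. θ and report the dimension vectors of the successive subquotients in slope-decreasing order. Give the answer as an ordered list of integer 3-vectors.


Interval decomposition of M: I[1,3]^3, I[2,3].
HN type (ℓ=3): μ^(1)=16; μ^(2)=5; μ^(3)=-28

((0, 0, 4); (0, 4, 0); (3, 0, 0))


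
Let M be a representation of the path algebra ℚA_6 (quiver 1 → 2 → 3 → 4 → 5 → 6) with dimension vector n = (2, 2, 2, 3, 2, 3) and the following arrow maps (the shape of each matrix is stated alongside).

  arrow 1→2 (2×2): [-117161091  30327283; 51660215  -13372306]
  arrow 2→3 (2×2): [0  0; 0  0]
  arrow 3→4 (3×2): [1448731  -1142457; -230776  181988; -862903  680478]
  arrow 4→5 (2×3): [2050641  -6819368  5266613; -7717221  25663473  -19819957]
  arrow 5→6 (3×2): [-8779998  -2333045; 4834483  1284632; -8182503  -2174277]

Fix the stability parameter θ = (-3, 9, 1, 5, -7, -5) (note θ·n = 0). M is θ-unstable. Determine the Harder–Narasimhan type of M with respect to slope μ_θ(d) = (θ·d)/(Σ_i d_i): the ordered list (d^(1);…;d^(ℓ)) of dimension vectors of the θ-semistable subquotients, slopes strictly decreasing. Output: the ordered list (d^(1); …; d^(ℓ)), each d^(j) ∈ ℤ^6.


Interval decomposition of M: I[1,2]^2, I[3,6]^2, I[4,4], I[6,6].
HN type (ℓ=5): μ^(1)=9; μ^(2)=5; μ^(3)=-3/2; μ^(4)=-3; μ^(5)=-5

((0, 2, 0, 0, 0, 0); (0, 0, 0, 1, 0, 0); (0, 0, 2, 2, 2, 2); (2, 0, 0, 0, 0, 0); (0, 0, 0, 0, 0, 1))


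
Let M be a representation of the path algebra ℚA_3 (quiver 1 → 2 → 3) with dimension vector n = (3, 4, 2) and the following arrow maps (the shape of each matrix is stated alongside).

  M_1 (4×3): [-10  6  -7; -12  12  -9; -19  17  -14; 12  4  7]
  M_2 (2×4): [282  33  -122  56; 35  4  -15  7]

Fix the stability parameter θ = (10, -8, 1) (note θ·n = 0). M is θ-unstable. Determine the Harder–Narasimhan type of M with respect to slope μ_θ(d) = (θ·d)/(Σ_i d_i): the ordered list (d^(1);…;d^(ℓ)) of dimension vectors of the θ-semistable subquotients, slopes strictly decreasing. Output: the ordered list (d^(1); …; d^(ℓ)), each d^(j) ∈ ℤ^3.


Interval decomposition of M: I[1,1], I[1,3]^2, I[2,2]^2.
HN type (ℓ=3): μ^(1)=10; μ^(2)=1; μ^(3)=-8

((1, 0, 0); (2, 2, 2); (0, 2, 0))


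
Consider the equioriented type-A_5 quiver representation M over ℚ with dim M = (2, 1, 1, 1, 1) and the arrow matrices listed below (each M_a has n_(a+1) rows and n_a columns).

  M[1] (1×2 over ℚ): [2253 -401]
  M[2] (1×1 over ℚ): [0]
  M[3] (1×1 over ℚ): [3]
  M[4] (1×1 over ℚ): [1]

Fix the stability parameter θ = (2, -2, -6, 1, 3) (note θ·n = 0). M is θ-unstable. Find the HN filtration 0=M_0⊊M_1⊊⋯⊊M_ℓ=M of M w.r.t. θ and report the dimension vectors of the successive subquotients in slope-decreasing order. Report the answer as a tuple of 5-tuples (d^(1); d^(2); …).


Barcode: M ≅ I[1,1], I[1,2], I[3,5]. HN layers by μ_θ (5 steps, strictly decreasing):
  μ^(1)=3; μ^(2)=2; μ^(3)=1; μ^(4)=0; μ^(5)=-6

((0, 0, 0, 0, 1); (1, 0, 0, 0, 0); (0, 0, 0, 1, 0); (1, 1, 0, 0, 0); (0, 0, 1, 0, 0))


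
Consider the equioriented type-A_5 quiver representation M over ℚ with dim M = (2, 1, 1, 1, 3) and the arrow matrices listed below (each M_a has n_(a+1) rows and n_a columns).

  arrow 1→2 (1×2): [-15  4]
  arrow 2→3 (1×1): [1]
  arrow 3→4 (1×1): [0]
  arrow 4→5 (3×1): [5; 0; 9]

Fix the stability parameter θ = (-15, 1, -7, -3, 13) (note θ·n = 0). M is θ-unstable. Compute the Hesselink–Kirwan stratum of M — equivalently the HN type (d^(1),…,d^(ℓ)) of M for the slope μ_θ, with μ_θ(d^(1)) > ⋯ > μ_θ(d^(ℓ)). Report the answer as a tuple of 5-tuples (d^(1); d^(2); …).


Barcode: M ≅ I[1,1], I[1,3], I[4,5], I[5,5]^2. HN layers by μ_θ (3 steps, strictly decreasing):
  μ^(1)=13; μ^(2)=-3; μ^(3)=-15

((0, 0, 0, 0, 3); (0, 1, 1, 1, 0); (2, 0, 0, 0, 0))


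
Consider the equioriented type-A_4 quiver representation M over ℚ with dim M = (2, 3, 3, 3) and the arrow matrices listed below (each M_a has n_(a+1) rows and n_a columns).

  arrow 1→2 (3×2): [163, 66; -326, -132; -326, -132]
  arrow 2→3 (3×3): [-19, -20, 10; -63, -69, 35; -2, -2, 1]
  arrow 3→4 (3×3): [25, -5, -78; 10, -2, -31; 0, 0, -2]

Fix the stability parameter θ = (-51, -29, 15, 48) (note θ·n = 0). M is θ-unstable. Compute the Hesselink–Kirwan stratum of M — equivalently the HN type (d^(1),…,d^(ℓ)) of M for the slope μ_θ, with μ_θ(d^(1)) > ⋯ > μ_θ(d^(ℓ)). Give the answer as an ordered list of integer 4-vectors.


Barcode: M ≅ I[1,1], I[1,3], I[2,4]^2, I[4,4]. HN layers by μ_θ (4 steps, strictly decreasing):
  μ^(1)=48; μ^(2)=15; μ^(3)=-29; μ^(4)=-51

((0, 0, 0, 3); (0, 0, 3, 0); (0, 3, 0, 0); (2, 0, 0, 0))


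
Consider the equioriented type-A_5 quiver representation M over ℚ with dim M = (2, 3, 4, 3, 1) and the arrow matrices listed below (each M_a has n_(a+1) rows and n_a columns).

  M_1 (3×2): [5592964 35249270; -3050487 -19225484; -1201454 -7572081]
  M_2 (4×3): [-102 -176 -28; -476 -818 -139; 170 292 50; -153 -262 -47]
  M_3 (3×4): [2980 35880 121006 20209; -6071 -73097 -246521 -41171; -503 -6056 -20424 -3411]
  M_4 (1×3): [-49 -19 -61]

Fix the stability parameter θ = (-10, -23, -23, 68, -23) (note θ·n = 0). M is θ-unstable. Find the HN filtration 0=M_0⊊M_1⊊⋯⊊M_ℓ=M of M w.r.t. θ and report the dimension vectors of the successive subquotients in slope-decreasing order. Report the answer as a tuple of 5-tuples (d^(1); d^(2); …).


Interval decomposition of M: I[1,2], I[1,5], I[2,4], I[3,3], I[3,4].
HN type (ℓ=5): μ^(1)=68; μ^(2)=45/2; μ^(3)=-33/2; μ^(4)=-56/3; μ^(5)=-23

((0, 0, 0, 2, 0); (0, 0, 0, 1, 1); (1, 1, 0, 0, 0); (1, 1, 1, 0, 0); (0, 1, 3, 0, 0))


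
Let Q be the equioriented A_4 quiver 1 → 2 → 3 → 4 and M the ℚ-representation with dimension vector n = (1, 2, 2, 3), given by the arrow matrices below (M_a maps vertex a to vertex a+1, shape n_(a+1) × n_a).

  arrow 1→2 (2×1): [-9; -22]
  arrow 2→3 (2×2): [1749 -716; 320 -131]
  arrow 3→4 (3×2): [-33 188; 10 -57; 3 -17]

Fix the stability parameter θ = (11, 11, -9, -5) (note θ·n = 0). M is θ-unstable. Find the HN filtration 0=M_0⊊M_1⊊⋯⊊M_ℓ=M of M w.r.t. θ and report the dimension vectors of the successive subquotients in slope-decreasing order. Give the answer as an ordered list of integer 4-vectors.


Interval decomposition of M: I[1,4], I[2,4], I[4,4].
HN type (ℓ=3): μ^(1)=2; μ^(2)=-1; μ^(3)=-5

((1, 1, 1, 1); (0, 1, 1, 1); (0, 0, 0, 1))


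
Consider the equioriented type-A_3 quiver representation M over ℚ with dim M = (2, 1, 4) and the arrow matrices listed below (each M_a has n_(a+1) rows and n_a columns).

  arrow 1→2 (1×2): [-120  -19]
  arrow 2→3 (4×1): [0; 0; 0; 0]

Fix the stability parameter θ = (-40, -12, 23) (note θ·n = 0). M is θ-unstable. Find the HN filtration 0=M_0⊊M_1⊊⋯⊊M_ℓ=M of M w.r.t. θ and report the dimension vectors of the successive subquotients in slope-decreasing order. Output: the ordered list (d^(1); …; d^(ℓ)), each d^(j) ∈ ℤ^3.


Interval decomposition of M: I[1,1], I[1,2], I[3,3]^4.
HN type (ℓ=3): μ^(1)=23; μ^(2)=-12; μ^(3)=-40

((0, 0, 4); (0, 1, 0); (2, 0, 0))


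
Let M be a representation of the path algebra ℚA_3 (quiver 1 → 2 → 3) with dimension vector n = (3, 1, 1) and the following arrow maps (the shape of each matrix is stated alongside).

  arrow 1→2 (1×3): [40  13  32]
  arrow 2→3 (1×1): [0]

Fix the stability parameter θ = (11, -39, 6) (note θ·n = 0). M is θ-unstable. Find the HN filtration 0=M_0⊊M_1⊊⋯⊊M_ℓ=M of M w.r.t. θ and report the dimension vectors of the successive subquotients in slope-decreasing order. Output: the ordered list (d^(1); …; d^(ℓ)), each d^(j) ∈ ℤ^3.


Via rank(M_{q-1}∘⋯∘M_p): M ≅ I[1,1]^2, I[1,2], I[3,3].
μ_θ-semistable layers: μ^(1)=11; μ^(2)=6; μ^(3)=-14

((2, 0, 0); (0, 0, 1); (1, 1, 0))


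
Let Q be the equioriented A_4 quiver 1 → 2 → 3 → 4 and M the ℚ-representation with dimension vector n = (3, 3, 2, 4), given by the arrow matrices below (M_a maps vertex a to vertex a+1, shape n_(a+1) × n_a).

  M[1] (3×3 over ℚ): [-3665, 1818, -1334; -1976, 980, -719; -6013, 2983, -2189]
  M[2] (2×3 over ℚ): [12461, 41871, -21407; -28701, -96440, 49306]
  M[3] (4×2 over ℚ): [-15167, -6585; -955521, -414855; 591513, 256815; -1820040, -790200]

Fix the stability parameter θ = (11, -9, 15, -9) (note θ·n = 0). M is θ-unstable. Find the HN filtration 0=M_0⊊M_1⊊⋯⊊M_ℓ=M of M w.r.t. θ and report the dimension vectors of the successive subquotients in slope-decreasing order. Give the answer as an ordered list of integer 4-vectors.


Via rank(M_{q-1}∘⋯∘M_p): M ≅ I[1,2], I[1,3], I[1,4], I[4,4]^3.
μ_θ-semistable layers: μ^(1)=15; μ^(2)=3; μ^(3)=1; μ^(4)=-9

((0, 0, 1, 0); (0, 0, 1, 1); (3, 3, 0, 0); (0, 0, 0, 3))
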